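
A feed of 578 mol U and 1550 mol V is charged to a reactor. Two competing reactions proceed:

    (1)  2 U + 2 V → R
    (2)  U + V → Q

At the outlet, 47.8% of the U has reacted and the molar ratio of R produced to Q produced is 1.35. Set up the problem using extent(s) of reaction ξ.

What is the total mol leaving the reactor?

1750 mol

Conversion of U: U consumed = 0.478 × 578 = 276.3 mol = 2ξ₁ + 1ξ₂.
Selectivity: 1ξ₁ / (1ξ₂) = 1.35 → ξ₁ = 1.35 ξ₂.
Substitute: (2·1.35 + 1) ξ₂ = 276.3 → ξ₂ = 74.67 mol, ξ₁ = 100.8 mol.
Outlet amounts (n = n₀ + Σ ν·ξ):
  U: 578 − 2(100.8) − 1(74.67) = 301.7
  V: 1550 − 2(100.8) − 1(74.67) = 1274
  R: 0 + 1(100.8) = 100.8
  Q: 0 + 1(74.67) = 74.67
Total out = 301.7 + 1274 + 100.8 + 74.67 = 1751 mol.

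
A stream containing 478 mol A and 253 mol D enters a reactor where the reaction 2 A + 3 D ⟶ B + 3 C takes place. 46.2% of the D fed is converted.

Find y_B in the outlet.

D reacted = 0.462 × 253 = 116.9 mol; ν_D = −3, so ξ = 116.9/3 = 38.96 mol.
Outlet amounts (n = n₀ + ν ξ):
  A: 478 − 2(38.96) = 400.1
  D: 253 − 3(38.96) = 136.1
  B: 0 + 1(38.96) = 38.96
  C: 0 + 3(38.96) = 116.9
Total out = 692 mol; y_B = 38.96 / 692 = 0.0563.

0.0563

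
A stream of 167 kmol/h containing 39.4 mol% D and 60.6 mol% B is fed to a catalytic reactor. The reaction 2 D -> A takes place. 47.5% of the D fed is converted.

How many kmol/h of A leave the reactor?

15.6 kmol/h

D reacted = 0.475 × 65.8 = 31.25 kmol/h; ν_D = −2, so ξ = 31.25/2 = 15.63 kmol/h.
Outlet amounts (n = n₀ + ν ξ):
  D: 65.8 − 2(15.63) = 34.54
  A: 0 + 1(15.63) = 15.63
  B: 101.2 (inert)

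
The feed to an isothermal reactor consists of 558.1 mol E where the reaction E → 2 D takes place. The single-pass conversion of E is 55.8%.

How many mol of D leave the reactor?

623 mol

E reacted = 0.558 × 558.1 = 311.4 mol; ν_E = −1, so ξ = 311.4/1 = 311.4 mol.
Outlet amounts (n = n₀ + ν ξ):
  E: 558.1 − 1(311.4) = 246.7
  D: 0 + 2(311.4) = 622.8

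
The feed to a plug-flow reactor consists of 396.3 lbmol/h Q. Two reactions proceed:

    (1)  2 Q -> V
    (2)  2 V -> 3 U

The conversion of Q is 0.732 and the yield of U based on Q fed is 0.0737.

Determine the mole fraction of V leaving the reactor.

0.481

Conversion of Q: Q consumed = 2ξ₁ = 0.732 × 396.3 → ξ₁ = 145 lbmol/h.
Yield of U: 3ξ₂ / 396.3 = 0.0737 → ξ₂ = 9.736 lbmol/h.
Outlet amounts (n = n₀ + Σ ν·ξ):
  Q: 396.3 − 2(145) = 106.2
  V: 0 + 1(145) − 2(9.736) = 125.6
  U: 0 + 3(9.736) = 29.21
Total out = 261 lbmol/h; y_V = 125.6 / 261 = 0.4811.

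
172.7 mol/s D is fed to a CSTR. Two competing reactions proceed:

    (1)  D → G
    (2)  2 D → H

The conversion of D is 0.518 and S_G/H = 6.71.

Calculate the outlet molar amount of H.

Conversion of D: D consumed = 0.518 × 172.7 = 89.46 mol/s = 1ξ₁ + 2ξ₂.
Selectivity: 1ξ₁ / (1ξ₂) = 6.71 → ξ₁ = 6.71 ξ₂.
Substitute: (1·6.71 + 2) ξ₂ = 89.46 → ξ₂ = 10.27 mol/s, ξ₁ = 68.92 mol/s.
Outlet amounts (n = n₀ + Σ ν·ξ):
  D: 172.7 − 1(68.92) − 2(10.27) = 83.24
  G: 0 + 1(68.92) = 68.92
  H: 0 + 1(10.27) = 10.27

10.3 mol/s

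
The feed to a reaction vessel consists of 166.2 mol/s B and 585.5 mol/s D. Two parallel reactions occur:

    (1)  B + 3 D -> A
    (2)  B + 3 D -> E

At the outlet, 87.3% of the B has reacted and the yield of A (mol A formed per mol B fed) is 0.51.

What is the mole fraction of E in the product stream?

Yield of A: 1ξ₁ / 166.2 = 0.51 → ξ₁ = 84.76 mol/s.
Conversion of B: 1ξ₁ + 1ξ₂ = 0.873 × 166.2 = 145.1 → ξ₂ = 60.33 mol/s.
Outlet amounts (n = n₀ + Σ ν·ξ):
  B: 166.2 − 1(84.76) − 1(60.33) = 21.11
  D: 585.5 − 3(84.76) − 3(60.33) = 150.2
  A: 0 + 1(84.76) = 84.76
  E: 0 + 1(60.33) = 60.33
Total out = 316.4 mol/s; y_E = 60.33 / 316.4 = 0.1907.

0.191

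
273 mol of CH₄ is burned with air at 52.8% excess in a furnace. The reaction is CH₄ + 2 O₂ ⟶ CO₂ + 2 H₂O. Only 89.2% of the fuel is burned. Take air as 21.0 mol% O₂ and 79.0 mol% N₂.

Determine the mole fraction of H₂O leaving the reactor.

Stoichiometric O₂ = 2 × 273 = 546 mol; O₂ fed = 546 × 1.528 = 834.3 mol.
N₂ fed = 834.3 × 79/21 = 3139 mol.
Fuel reacted = 0.892 × 273 → ξ = 243.5 mol.
Outlet (n = n₀ + ν ξ):
  CH₄: 273 − 1(243.5) = 29.48
  O₂: 834.3 − 2(243.5) = 347.3
  N₂: 3139 (inert)
  CO₂: 0 + 1(243.5) = 243.5
  H₂O: 0 + 2(243.5) = 487
Total out = 4246 mol; y_H₂O = 487 / 4246 = 0.1147.

0.115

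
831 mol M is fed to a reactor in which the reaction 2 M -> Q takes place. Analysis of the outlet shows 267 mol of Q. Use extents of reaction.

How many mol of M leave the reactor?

297 mol

For Q: n = n₀ + 1ξ → 267 = 0 + 1ξ, giving ξ = 267 mol.
Outlet amounts (n = n₀ + ν ξ):
  M: 831 − 2(267) = 297
  Q: 0 + 1(267) = 267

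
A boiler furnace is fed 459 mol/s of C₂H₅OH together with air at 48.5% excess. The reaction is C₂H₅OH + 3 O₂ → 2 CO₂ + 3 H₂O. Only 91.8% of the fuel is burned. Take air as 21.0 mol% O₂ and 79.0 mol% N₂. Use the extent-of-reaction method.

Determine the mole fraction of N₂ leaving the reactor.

Stoichiometric O₂ = 3 × 459 = 1377 mol/s; O₂ fed = 1377 × 1.485 = 2045 mol/s.
N₂ fed = 2045 × 79/21 = 7693 mol/s.
Fuel reacted = 0.918 × 459 → ξ = 421.4 mol/s.
Outlet (n = n₀ + ν ξ):
  C₂H₅OH: 459 − 1(421.4) = 37.64
  O₂: 2045 − 3(421.4) = 780.8
  N₂: 7693 (inert)
  CO₂: 0 + 2(421.4) = 842.7
  H₂O: 0 + 3(421.4) = 1264
Total out = 10620 mol/s; y_N₂ = 7693 / 10620 = 0.7245.

0.724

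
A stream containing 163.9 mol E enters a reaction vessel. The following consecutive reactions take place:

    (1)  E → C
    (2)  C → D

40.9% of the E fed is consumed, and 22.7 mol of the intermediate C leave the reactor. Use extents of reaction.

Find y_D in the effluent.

Conversion of E: E consumed = 1ξ₁ = 0.409 × 163.9 → ξ₁ = 67.04 mol.
C balance: n_C = 0 + 1ξ₁ − 1ξ₂ = 22.7 → ξ₂ = (1·67.04 − 22.7)/1 = 44.34 mol.
Outlet amounts (n = n₀ + Σ ν·ξ):
  E: 163.9 − 1(67.04) = 96.86
  C: 0 + 1(67.04) − 1(44.34) = 22.7
  D: 0 + 1(44.34) = 44.34
Total out = 163.9 mol; y_D = 44.34 / 163.9 = 0.2705.

0.271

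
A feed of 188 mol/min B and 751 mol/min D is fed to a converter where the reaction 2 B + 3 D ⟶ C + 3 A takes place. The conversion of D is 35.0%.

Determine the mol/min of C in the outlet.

D reacted = 0.35 × 751 = 262.8 mol/min; ν_D = −3, so ξ = 262.8/3 = 87.62 mol/min.
Outlet amounts (n = n₀ + ν ξ):
  B: 188 − 2(87.62) = 12.77
  D: 751 − 3(87.62) = 488.2
  C: 0 + 1(87.62) = 87.62
  A: 0 + 3(87.62) = 262.8

87.6 mol/min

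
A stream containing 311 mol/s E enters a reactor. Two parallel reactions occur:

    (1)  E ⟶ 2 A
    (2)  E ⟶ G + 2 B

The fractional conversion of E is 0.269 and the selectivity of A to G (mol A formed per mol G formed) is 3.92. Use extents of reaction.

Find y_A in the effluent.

0.262

Conversion of E: E consumed = 0.269 × 311 = 83.66 mol/s = 1ξ₁ + 1ξ₂.
Selectivity: 2ξ₁ / (1ξ₂) = 3.92 → ξ₁ = 1.96 ξ₂.
Substitute: (1·1.96 + 1) ξ₂ = 83.66 → ξ₂ = 28.26 mol/s, ξ₁ = 55.4 mol/s.
Outlet amounts (n = n₀ + Σ ν·ξ):
  E: 311 − 1(55.4) − 1(28.26) = 227.3
  A: 0 + 2(55.4) = 110.8
  G: 0 + 1(28.26) = 28.26
  B: 0 + 2(28.26) = 56.53
Total out = 422.9 mol/s; y_A = 110.8 / 422.9 = 0.262.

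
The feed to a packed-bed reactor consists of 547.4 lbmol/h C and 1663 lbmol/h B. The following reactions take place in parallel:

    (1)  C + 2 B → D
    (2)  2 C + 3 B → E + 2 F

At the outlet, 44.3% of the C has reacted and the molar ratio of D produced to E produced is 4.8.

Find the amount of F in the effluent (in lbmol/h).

Conversion of C: C consumed = 0.443 × 547.4 = 242.5 lbmol/h = 1ξ₁ + 2ξ₂.
Selectivity: 1ξ₁ / (1ξ₂) = 4.8 → ξ₁ = 4.8 ξ₂.
Substitute: (1·4.8 + 2) ξ₂ = 242.5 → ξ₂ = 35.66 lbmol/h, ξ₁ = 171.2 lbmol/h.
Outlet amounts (n = n₀ + Σ ν·ξ):
  C: 547.4 − 1(171.2) − 2(35.66) = 304.9
  B: 1663 − 2(171.2) − 3(35.66) = 1214
  D: 0 + 1(171.2) = 171.2
  E: 0 + 1(35.66) = 35.66
  F: 0 + 2(35.66) = 71.32

71.3 lbmol/h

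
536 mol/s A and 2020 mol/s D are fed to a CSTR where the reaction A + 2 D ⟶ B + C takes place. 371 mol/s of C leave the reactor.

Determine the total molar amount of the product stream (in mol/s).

For C: n = n₀ + 1ξ → 371 = 0 + 1ξ, giving ξ = 371 mol/s.
Outlet amounts (n = n₀ + ν ξ):
  A: 536 − 1(371) = 165
  D: 2020 − 2(371) = 1278
  B: 0 + 1(371) = 371
  C: 0 + 1(371) = 371
Total out = 165 + 1278 + 371 + 371 = 2185 mol/s.

2180 mol/s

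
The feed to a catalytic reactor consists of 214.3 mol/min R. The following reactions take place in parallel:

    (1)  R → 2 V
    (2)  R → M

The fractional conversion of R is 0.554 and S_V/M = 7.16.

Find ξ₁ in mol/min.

ξ₁ = 92.8 mol/min

Conversion of R: R consumed = 0.554 × 214.3 = 118.7 mol/min = 1ξ₁ + 1ξ₂.
Selectivity: 2ξ₁ / (1ξ₂) = 7.16 → ξ₁ = 3.58 ξ₂.
Substitute: (1·3.58 + 1) ξ₂ = 118.7 → ξ₂ = 25.92 mol/min, ξ₁ = 92.8 mol/min.
Outlet amounts (n = n₀ + Σ ν·ξ):
  R: 214.3 − 1(92.8) − 1(25.92) = 95.58
  V: 0 + 2(92.8) = 185.6
  M: 0 + 1(25.92) = 25.92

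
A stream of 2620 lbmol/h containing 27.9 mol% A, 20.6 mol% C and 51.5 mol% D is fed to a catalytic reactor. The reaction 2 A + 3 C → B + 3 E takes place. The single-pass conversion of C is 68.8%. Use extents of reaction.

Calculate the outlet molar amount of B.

124 lbmol/h

C reacted = 0.688 × 539.7 = 371.3 lbmol/h; ν_C = −3, so ξ = 371.3/3 = 123.8 lbmol/h.
Outlet amounts (n = n₀ + ν ξ):
  A: 731 − 2(123.8) = 483.4
  C: 539.7 − 3(123.8) = 168.4
  B: 0 + 1(123.8) = 123.8
  E: 0 + 3(123.8) = 371.3
  D: 1349 (inert)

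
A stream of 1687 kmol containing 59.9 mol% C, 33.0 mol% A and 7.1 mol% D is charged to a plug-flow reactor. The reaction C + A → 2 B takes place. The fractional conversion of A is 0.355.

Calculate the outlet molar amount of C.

A reacted = 0.355 × 556.7 = 197.6 kmol; ν_A = −1, so ξ = 197.6/1 = 197.6 kmol.
Outlet amounts (n = n₀ + ν ξ):
  C: 1011 − 1(197.6) = 812.9
  A: 556.7 − 1(197.6) = 359.1
  B: 0 + 2(197.6) = 395.3
  D: 119.8 (inert)

813 kmol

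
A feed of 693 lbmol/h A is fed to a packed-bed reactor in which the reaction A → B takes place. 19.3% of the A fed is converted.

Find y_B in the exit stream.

0.193

A reacted = 0.193 × 693 = 133.7 lbmol/h; ν_A = −1, so ξ = 133.7/1 = 133.7 lbmol/h.
Outlet amounts (n = n₀ + ν ξ):
  A: 693 − 1(133.7) = 559.3
  B: 0 + 1(133.7) = 133.7
Total out = 693 lbmol/h; y_B = 133.7 / 693 = 0.193.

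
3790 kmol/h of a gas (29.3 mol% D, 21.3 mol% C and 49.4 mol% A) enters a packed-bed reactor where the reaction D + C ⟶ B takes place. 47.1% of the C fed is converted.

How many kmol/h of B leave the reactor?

380 kmol/h

C reacted = 0.471 × 807.3 = 380.2 kmol/h; ν_C = −1, so ξ = 380.2/1 = 380.2 kmol/h.
Outlet amounts (n = n₀ + ν ξ):
  D: 1110 − 1(380.2) = 730.2
  C: 807.3 − 1(380.2) = 427
  B: 0 + 1(380.2) = 380.2
  A: 1872 (inert)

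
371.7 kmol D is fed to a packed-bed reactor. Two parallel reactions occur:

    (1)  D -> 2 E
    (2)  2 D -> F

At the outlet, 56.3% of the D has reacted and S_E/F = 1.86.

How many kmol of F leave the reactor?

Conversion of D: D consumed = 0.563 × 371.7 = 209.3 kmol = 1ξ₁ + 2ξ₂.
Selectivity: 2ξ₁ / (1ξ₂) = 1.86 → ξ₁ = 0.93 ξ₂.
Substitute: (1·0.93 + 2) ξ₂ = 209.3 → ξ₂ = 71.42 kmol, ξ₁ = 66.42 kmol.
Outlet amounts (n = n₀ + Σ ν·ξ):
  D: 371.7 − 1(66.42) − 2(71.42) = 162.4
  E: 0 + 2(66.42) = 132.8
  F: 0 + 1(71.42) = 71.42

71.4 kmol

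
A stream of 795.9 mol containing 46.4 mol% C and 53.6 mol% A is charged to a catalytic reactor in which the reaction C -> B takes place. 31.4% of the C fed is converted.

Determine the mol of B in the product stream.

116 mol

C reacted = 0.314 × 369.3 = 116 mol; ν_C = −1, so ξ = 116/1 = 116 mol.
Outlet amounts (n = n₀ + ν ξ):
  C: 369.3 − 1(116) = 253.3
  B: 0 + 1(116) = 116
  A: 426.6 (inert)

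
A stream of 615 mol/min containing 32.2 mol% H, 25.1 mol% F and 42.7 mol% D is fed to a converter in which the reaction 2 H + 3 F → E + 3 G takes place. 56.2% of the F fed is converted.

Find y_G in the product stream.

F reacted = 0.562 × 154.4 = 86.75 mol/min; ν_F = −3, so ξ = 86.75/3 = 28.92 mol/min.
Outlet amounts (n = n₀ + ν ξ):
  H: 198 − 2(28.92) = 140.2
  F: 154.4 − 3(28.92) = 67.61
  E: 0 + 1(28.92) = 28.92
  G: 0 + 3(28.92) = 86.75
  D: 262.6 (inert)
Total out = 586.1 mol/min; y_G = 86.75 / 586.1 = 0.148.

0.148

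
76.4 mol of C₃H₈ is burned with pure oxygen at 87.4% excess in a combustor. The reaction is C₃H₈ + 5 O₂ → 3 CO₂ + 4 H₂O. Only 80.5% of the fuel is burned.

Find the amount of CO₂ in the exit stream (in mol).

185 mol

Stoichiometric O₂ = 5 × 76.4 = 382 mol; O₂ fed = 382 × 1.874 = 715.9 mol.
Fuel reacted = 0.805 × 76.4 → ξ = 61.5 mol.
Outlet (n = n₀ + ν ξ):
  C₃H₈: 76.4 − 1(61.5) = 14.9
  O₂: 715.9 − 5(61.5) = 408.4
  CO₂: 0 + 3(61.5) = 184.5
  H₂O: 0 + 4(61.5) = 246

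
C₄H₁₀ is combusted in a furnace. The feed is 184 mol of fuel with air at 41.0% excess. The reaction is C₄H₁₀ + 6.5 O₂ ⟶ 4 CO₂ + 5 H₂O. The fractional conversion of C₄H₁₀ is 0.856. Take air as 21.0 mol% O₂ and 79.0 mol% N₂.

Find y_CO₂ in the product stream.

0.0746

Stoichiometric O₂ = 6.5 × 184 = 1196 mol; O₂ fed = 1196 × 1.410 = 1686 mol.
N₂ fed = 1686 × 79/21 = 6344 mol.
Fuel reacted = 0.856 × 184 → ξ = 157.5 mol.
Outlet (n = n₀ + ν ξ):
  C₄H₁₀: 184 − 1(157.5) = 26.5
  O₂: 1686 − 6.5(157.5) = 662.6
  N₂: 6344 (inert)
  CO₂: 0 + 4(157.5) = 630
  H₂O: 0 + 5(157.5) = 787.5
Total out = 8451 mol; y_CO₂ = 630 / 8451 = 0.07455.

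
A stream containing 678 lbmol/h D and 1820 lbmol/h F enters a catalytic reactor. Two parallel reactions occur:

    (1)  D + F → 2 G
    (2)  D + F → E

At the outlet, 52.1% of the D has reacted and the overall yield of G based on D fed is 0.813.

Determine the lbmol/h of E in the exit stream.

Yield of G: 2ξ₁ / 678 = 0.813 → ξ₁ = 275.6 lbmol/h.
Conversion of D: 1ξ₁ + 1ξ₂ = 0.521 × 678 = 353.2 → ξ₂ = 77.63 lbmol/h.
Outlet amounts (n = n₀ + Σ ν·ξ):
  D: 678 − 1(275.6) − 1(77.63) = 324.8
  F: 1820 − 1(275.6) − 1(77.63) = 1467
  G: 0 + 2(275.6) = 551.2
  E: 0 + 1(77.63) = 77.63

77.6 lbmol/h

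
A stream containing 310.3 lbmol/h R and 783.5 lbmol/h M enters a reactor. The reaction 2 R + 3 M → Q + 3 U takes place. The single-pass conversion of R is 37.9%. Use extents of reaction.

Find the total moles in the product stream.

1030 lbmol/h

R reacted = 0.379 × 310.3 = 117.6 lbmol/h; ν_R = −2, so ξ = 117.6/2 = 58.8 lbmol/h.
Outlet amounts (n = n₀ + ν ξ):
  R: 310.3 − 2(58.8) = 192.7
  M: 783.5 − 3(58.8) = 607.1
  Q: 0 + 1(58.8) = 58.8
  U: 0 + 3(58.8) = 176.4
Total out = 192.7 + 607.1 + 58.8 + 176.4 = 1035 lbmol/h.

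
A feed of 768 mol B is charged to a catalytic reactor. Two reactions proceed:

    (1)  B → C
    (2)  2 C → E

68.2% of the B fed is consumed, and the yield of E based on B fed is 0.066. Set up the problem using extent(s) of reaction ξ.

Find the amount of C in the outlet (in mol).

422 mol

Conversion of B: B consumed = 1ξ₁ = 0.682 × 768 → ξ₁ = 523.8 mol.
Yield of E: 1ξ₂ / 768 = 0.066 → ξ₂ = 50.69 mol.
Outlet amounts (n = n₀ + Σ ν·ξ):
  B: 768 − 1(523.8) = 244.2
  C: 0 + 1(523.8) − 2(50.69) = 422.4
  E: 0 + 1(50.69) = 50.69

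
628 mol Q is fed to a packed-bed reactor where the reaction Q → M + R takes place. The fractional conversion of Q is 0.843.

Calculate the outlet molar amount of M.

529 mol

Q reacted = 0.843 × 628 = 529.4 mol; ν_Q = −1, so ξ = 529.4/1 = 529.4 mol.
Outlet amounts (n = n₀ + ν ξ):
  Q: 628 − 1(529.4) = 98.6
  M: 0 + 1(529.4) = 529.4
  R: 0 + 1(529.4) = 529.4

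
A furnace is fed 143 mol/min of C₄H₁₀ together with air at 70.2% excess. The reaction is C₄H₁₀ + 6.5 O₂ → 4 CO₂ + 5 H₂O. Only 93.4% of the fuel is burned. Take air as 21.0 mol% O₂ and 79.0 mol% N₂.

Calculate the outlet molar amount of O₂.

Stoichiometric O₂ = 6.5 × 143 = 929.5 mol/min; O₂ fed = 929.5 × 1.702 = 1582 mol/min.
N₂ fed = 1582 × 79/21 = 5951 mol/min.
Fuel reacted = 0.934 × 143 → ξ = 133.6 mol/min.
Outlet (n = n₀ + ν ξ):
  C₄H₁₀: 143 − 1(133.6) = 9.438
  O₂: 1582 − 6.5(133.6) = 713.9
  N₂: 5951 (inert)
  CO₂: 0 + 4(133.6) = 534.2
  H₂O: 0 + 5(133.6) = 667.8

714 mol/min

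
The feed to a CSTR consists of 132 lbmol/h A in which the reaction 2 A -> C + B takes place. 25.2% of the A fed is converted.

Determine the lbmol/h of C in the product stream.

A reacted = 0.252 × 132 = 33.26 lbmol/h; ν_A = −2, so ξ = 33.26/2 = 16.63 lbmol/h.
Outlet amounts (n = n₀ + ν ξ):
  A: 132 − 2(16.63) = 98.74
  C: 0 + 1(16.63) = 16.63
  B: 0 + 1(16.63) = 16.63

16.6 lbmol/h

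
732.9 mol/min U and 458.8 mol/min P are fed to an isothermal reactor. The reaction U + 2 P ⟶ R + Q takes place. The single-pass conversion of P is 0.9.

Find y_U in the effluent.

0.534

P reacted = 0.9 × 458.8 = 412.9 mol/min; ν_P = −2, so ξ = 412.9/2 = 206.5 mol/min.
Outlet amounts (n = n₀ + ν ξ):
  U: 732.9 − 1(206.5) = 526.4
  P: 458.8 − 2(206.5) = 45.88
  R: 0 + 1(206.5) = 206.5
  Q: 0 + 1(206.5) = 206.5
Total out = 985.2 mol/min; y_U = 526.4 / 985.2 = 0.5343.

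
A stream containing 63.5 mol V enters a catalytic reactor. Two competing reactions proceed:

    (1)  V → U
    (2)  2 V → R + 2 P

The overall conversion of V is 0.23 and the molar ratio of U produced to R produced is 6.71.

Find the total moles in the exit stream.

Conversion of V: V consumed = 0.23 × 63.5 = 14.61 mol = 1ξ₁ + 2ξ₂.
Selectivity: 1ξ₁ / (1ξ₂) = 6.71 → ξ₁ = 6.71 ξ₂.
Substitute: (1·6.71 + 2) ξ₂ = 14.61 → ξ₂ = 1.677 mol, ξ₁ = 11.25 mol.
Outlet amounts (n = n₀ + Σ ν·ξ):
  V: 63.5 − 1(11.25) − 2(1.677) = 48.89
  U: 0 + 1(11.25) = 11.25
  R: 0 + 1(1.677) = 1.677
  P: 0 + 2(1.677) = 3.354
Total out = 48.89 + 11.25 + 1.677 + 3.354 = 65.18 mol.

65.2 mol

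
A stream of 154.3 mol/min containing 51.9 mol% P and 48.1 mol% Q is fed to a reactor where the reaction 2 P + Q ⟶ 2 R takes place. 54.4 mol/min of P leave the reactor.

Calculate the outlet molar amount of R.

25.7 mol/min

For P: n = n₀ − 2ξ → 54.4 = 80.08 − 2ξ, giving ξ = 12.84 mol/min.
Outlet amounts (n = n₀ + ν ξ):
  P: 80.08 − 2(12.84) = 54.4
  Q: 74.22 − 1(12.84) = 61.38
  R: 0 + 2(12.84) = 25.68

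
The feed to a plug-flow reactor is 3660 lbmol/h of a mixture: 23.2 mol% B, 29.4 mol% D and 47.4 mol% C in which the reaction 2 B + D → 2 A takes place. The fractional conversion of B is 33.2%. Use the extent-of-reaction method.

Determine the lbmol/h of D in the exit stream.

B reacted = 0.332 × 849.1 = 281.9 lbmol/h; ν_B = −2, so ξ = 281.9/2 = 141 lbmol/h.
Outlet amounts (n = n₀ + ν ξ):
  B: 849.1 − 2(141) = 567.2
  D: 1076 − 1(141) = 935.1
  A: 0 + 2(141) = 281.9
  C: 1735 (inert)

935 lbmol/h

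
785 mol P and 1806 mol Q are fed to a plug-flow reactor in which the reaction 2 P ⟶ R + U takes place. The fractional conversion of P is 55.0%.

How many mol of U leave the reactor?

P reacted = 0.55 × 785 = 431.8 mol; ν_P = −2, so ξ = 431.8/2 = 215.9 mol.
Outlet amounts (n = n₀ + ν ξ):
  P: 785 − 2(215.9) = 353.2
  R: 0 + 1(215.9) = 215.9
  U: 0 + 1(215.9) = 215.9
  Q: 1806 (inert)

216 mol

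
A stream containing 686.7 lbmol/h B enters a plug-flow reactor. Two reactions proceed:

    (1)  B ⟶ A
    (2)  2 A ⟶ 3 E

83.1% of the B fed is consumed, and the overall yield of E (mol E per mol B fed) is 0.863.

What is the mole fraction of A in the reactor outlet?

0.199

Conversion of B: B consumed = 1ξ₁ = 0.831 × 686.7 → ξ₁ = 570.6 lbmol/h.
Yield of E: 3ξ₂ / 686.7 = 0.863 → ξ₂ = 197.5 lbmol/h.
Outlet amounts (n = n₀ + Σ ν·ξ):
  B: 686.7 − 1(570.6) = 116.1
  A: 0 + 1(570.6) − 2(197.5) = 175.6
  E: 0 + 3(197.5) = 592.6
Total out = 884.2 lbmol/h; y_A = 175.6 / 884.2 = 0.1986.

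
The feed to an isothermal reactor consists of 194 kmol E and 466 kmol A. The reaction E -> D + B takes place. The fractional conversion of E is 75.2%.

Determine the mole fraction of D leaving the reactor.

0.181

E reacted = 0.752 × 194 = 145.9 kmol; ν_E = −1, so ξ = 145.9/1 = 145.9 kmol.
Outlet amounts (n = n₀ + ν ξ):
  E: 194 − 1(145.9) = 48.11
  D: 0 + 1(145.9) = 145.9
  B: 0 + 1(145.9) = 145.9
  A: 466 (inert)
Total out = 805.9 kmol; y_D = 145.9 / 805.9 = 0.181.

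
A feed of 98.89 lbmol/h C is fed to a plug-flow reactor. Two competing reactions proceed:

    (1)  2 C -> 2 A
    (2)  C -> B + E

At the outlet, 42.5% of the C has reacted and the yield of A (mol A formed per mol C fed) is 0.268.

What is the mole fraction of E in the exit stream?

0.136

Yield of A: 2ξ₁ / 98.89 = 0.268 → ξ₁ = 13.25 lbmol/h.
Conversion of C: 2ξ₁ + 1ξ₂ = 0.425 × 98.89 = 42.03 → ξ₂ = 15.53 lbmol/h.
Outlet amounts (n = n₀ + Σ ν·ξ):
  C: 98.89 − 2(13.25) − 1(15.53) = 56.86
  A: 0 + 2(13.25) = 26.5
  B: 0 + 1(15.53) = 15.53
  E: 0 + 1(15.53) = 15.53
Total out = 114.4 lbmol/h; y_E = 15.53 / 114.4 = 0.1357.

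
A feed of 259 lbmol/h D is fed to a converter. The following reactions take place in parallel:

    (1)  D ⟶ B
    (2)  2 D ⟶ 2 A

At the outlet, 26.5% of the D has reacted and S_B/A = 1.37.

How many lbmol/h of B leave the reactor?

39.7 lbmol/h

Conversion of D: D consumed = 0.265 × 259 = 68.64 lbmol/h = 1ξ₁ + 2ξ₂.
Selectivity: 1ξ₁ / (2ξ₂) = 1.37 → ξ₁ = 2.74 ξ₂.
Substitute: (1·2.74 + 2) ξ₂ = 68.64 → ξ₂ = 14.48 lbmol/h, ξ₁ = 39.68 lbmol/h.
Outlet amounts (n = n₀ + Σ ν·ξ):
  D: 259 − 1(39.68) − 2(14.48) = 190.4
  B: 0 + 1(39.68) = 39.68
  A: 0 + 2(14.48) = 28.96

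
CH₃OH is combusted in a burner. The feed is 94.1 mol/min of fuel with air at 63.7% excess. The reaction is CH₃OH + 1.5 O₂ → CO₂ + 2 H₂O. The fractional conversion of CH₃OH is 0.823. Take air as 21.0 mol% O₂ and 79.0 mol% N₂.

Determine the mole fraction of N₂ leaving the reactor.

0.705

Stoichiometric O₂ = 1.5 × 94.1 = 141.1 mol/min; O₂ fed = 141.1 × 1.637 = 231.1 mol/min.
N₂ fed = 231.1 × 79/21 = 869.2 mol/min.
Fuel reacted = 0.823 × 94.1 → ξ = 77.44 mol/min.
Outlet (n = n₀ + ν ξ):
  CH₃OH: 94.1 − 1(77.44) = 16.66
  O₂: 231.1 − 1.5(77.44) = 114.9
  N₂: 869.2 (inert)
  CO₂: 0 + 1(77.44) = 77.44
  H₂O: 0 + 2(77.44) = 154.9
Total out = 1233 mol/min; y_N₂ = 869.2 / 1233 = 0.7049.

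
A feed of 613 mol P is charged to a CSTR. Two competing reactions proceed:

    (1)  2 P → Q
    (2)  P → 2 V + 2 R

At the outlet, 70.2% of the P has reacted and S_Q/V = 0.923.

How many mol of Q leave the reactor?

169 mol

Conversion of P: P consumed = 0.702 × 613 = 430.3 mol = 2ξ₁ + 1ξ₂.
Selectivity: 1ξ₁ / (2ξ₂) = 0.923 → ξ₁ = 1.846 ξ₂.
Substitute: (2·1.846 + 1) ξ₂ = 430.3 → ξ₂ = 91.71 mol, ξ₁ = 169.3 mol.
Outlet amounts (n = n₀ + Σ ν·ξ):
  P: 613 − 2(169.3) − 1(91.71) = 182.7
  Q: 0 + 1(169.3) = 169.3
  V: 0 + 2(91.71) = 183.4
  R: 0 + 2(91.71) = 183.4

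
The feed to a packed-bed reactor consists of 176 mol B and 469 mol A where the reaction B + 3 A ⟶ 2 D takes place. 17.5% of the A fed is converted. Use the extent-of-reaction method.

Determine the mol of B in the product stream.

149 mol

A reacted = 0.175 × 469 = 82.07 mol; ν_A = −3, so ξ = 82.07/3 = 27.36 mol.
Outlet amounts (n = n₀ + ν ξ):
  B: 176 − 1(27.36) = 148.6
  A: 469 − 3(27.36) = 386.9
  D: 0 + 2(27.36) = 54.72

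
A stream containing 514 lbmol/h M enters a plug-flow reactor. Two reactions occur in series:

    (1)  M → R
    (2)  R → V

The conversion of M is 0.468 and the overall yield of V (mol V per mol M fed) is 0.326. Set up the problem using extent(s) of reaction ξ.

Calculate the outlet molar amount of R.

73 lbmol/h

Conversion of M: M consumed = 1ξ₁ = 0.468 × 514 → ξ₁ = 240.6 lbmol/h.
Yield of V: 1ξ₂ / 514 = 0.326 → ξ₂ = 167.6 lbmol/h.
Outlet amounts (n = n₀ + Σ ν·ξ):
  M: 514 − 1(240.6) = 273.4
  R: 0 + 1(240.6) − 1(167.6) = 72.99
  V: 0 + 1(167.6) = 167.6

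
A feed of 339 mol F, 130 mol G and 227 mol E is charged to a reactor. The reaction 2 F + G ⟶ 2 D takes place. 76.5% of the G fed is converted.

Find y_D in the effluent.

G reacted = 0.765 × 130 = 99.45 mol; ν_G = −1, so ξ = 99.45/1 = 99.45 mol.
Outlet amounts (n = n₀ + ν ξ):
  F: 339 − 2(99.45) = 140.1
  G: 130 − 1(99.45) = 30.55
  D: 0 + 2(99.45) = 198.9
  E: 227 (inert)
Total out = 596.5 mol; y_D = 198.9 / 596.5 = 0.3334.

0.333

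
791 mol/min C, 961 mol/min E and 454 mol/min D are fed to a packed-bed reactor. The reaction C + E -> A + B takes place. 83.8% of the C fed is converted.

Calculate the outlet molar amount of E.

298 mol/min

C reacted = 0.838 × 791 = 662.9 mol/min; ν_C = −1, so ξ = 662.9/1 = 662.9 mol/min.
Outlet amounts (n = n₀ + ν ξ):
  C: 791 − 1(662.9) = 128.1
  E: 961 − 1(662.9) = 298.1
  A: 0 + 1(662.9) = 662.9
  B: 0 + 1(662.9) = 662.9
  D: 454 (inert)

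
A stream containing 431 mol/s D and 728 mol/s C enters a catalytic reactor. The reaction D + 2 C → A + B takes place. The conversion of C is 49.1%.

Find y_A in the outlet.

0.182

C reacted = 0.491 × 728 = 357.4 mol/s; ν_C = −2, so ξ = 357.4/2 = 178.7 mol/s.
Outlet amounts (n = n₀ + ν ξ):
  D: 431 − 1(178.7) = 252.3
  C: 728 − 2(178.7) = 370.6
  A: 0 + 1(178.7) = 178.7
  B: 0 + 1(178.7) = 178.7
Total out = 980.3 mol/s; y_A = 178.7 / 980.3 = 0.1823.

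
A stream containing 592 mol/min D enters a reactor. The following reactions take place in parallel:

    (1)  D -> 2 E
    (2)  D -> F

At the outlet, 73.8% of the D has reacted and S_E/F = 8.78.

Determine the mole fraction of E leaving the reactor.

Conversion of D: D consumed = 0.738 × 592 = 436.9 mol/min = 1ξ₁ + 1ξ₂.
Selectivity: 2ξ₁ / (1ξ₂) = 8.78 → ξ₁ = 4.39 ξ₂.
Substitute: (1·4.39 + 1) ξ₂ = 436.9 → ξ₂ = 81.06 mol/min, ξ₁ = 355.8 mol/min.
Outlet amounts (n = n₀ + Σ ν·ξ):
  D: 592 − 1(355.8) − 1(81.06) = 155.1
  E: 0 + 2(355.8) = 711.7
  F: 0 + 1(81.06) = 81.06
Total out = 947.8 mol/min; y_E = 711.7 / 947.8 = 0.7508.

0.751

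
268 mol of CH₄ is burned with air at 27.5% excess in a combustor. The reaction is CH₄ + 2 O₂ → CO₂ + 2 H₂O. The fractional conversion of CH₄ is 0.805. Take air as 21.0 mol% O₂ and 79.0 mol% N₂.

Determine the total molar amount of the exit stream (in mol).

Stoichiometric O₂ = 2 × 268 = 536 mol; O₂ fed = 536 × 1.275 = 683.4 mol.
N₂ fed = 683.4 × 79/21 = 2571 mol.
Fuel reacted = 0.805 × 268 → ξ = 215.7 mol.
Outlet (n = n₀ + ν ξ):
  CH₄: 268 − 1(215.7) = 52.26
  O₂: 683.4 − 2(215.7) = 251.9
  N₂: 2571 (inert)
  CO₂: 0 + 1(215.7) = 215.7
  H₂O: 0 + 2(215.7) = 431.5
Total out = 52.26 + 251.9 + 2571 + 215.7 + 431.5 = 3522 mol.

3520 mol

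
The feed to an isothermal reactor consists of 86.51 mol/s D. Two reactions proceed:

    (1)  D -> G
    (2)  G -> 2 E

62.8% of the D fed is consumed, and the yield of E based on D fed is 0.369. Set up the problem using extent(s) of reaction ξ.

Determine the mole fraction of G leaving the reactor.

Conversion of D: D consumed = 1ξ₁ = 0.628 × 86.51 → ξ₁ = 54.33 mol/s.
Yield of E: 2ξ₂ / 86.51 = 0.369 → ξ₂ = 15.96 mol/s.
Outlet amounts (n = n₀ + Σ ν·ξ):
  D: 86.51 − 1(54.33) = 32.18
  G: 0 + 1(54.33) − 1(15.96) = 38.37
  E: 0 + 2(15.96) = 31.92
Total out = 102.5 mol/s; y_G = 38.37 / 102.5 = 0.3744.

0.374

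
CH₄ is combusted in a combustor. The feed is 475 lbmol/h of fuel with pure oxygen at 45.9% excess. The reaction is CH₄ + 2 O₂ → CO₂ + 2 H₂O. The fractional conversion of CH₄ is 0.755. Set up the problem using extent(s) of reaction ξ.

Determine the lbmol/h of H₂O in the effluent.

717 lbmol/h

Stoichiometric O₂ = 2 × 475 = 950 lbmol/h; O₂ fed = 950 × 1.459 = 1386 lbmol/h.
Fuel reacted = 0.755 × 475 → ξ = 358.6 lbmol/h.
Outlet (n = n₀ + ν ξ):
  CH₄: 475 − 1(358.6) = 116.4
  O₂: 1386 − 2(358.6) = 668.8
  CO₂: 0 + 1(358.6) = 358.6
  H₂O: 0 + 2(358.6) = 717.2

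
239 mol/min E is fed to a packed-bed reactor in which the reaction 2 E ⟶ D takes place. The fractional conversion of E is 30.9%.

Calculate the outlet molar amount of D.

36.9 mol/min

E reacted = 0.309 × 239 = 73.85 mol/min; ν_E = −2, so ξ = 73.85/2 = 36.93 mol/min.
Outlet amounts (n = n₀ + ν ξ):
  E: 239 − 2(36.93) = 165.1
  D: 0 + 1(36.93) = 36.93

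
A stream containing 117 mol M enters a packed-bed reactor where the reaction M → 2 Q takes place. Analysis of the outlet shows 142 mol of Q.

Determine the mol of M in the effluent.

46 mol

For Q: n = n₀ + 2ξ → 142 = 0 + 2ξ, giving ξ = 71 mol.
Outlet amounts (n = n₀ + ν ξ):
  M: 117 − 1(71) = 46
  Q: 0 + 2(71) = 142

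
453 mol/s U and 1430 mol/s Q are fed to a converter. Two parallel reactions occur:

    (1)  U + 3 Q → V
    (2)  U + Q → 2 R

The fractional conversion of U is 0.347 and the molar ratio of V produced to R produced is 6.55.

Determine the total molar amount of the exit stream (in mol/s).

1440 mol/s

Conversion of U: U consumed = 0.347 × 453 = 157.2 mol/s = 1ξ₁ + 1ξ₂.
Selectivity: 1ξ₁ / (2ξ₂) = 6.55 → ξ₁ = 13.1 ξ₂.
Substitute: (1·13.1 + 1) ξ₂ = 157.2 → ξ₂ = 11.15 mol/s, ξ₁ = 146 mol/s.
Outlet amounts (n = n₀ + Σ ν·ξ):
  U: 453 − 1(146) − 1(11.15) = 295.8
  Q: 1430 − 3(146) − 1(11.15) = 980.7
  V: 0 + 1(146) = 146
  R: 0 + 2(11.15) = 22.3
Total out = 295.8 + 980.7 + 146 + 22.3 = 1445 mol/s.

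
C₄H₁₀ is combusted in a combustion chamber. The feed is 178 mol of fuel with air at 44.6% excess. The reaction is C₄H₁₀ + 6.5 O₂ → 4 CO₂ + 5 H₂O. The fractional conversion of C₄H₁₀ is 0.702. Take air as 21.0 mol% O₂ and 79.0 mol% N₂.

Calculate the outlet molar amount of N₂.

6290 mol

Stoichiometric O₂ = 6.5 × 178 = 1157 mol; O₂ fed = 1157 × 1.446 = 1673 mol.
N₂ fed = 1673 × 79/21 = 6294 mol.
Fuel reacted = 0.702 × 178 → ξ = 125 mol.
Outlet (n = n₀ + ν ξ):
  C₄H₁₀: 178 − 1(125) = 53.04
  O₂: 1673 − 6.5(125) = 860.8
  N₂: 6294 (inert)
  CO₂: 0 + 4(125) = 499.8
  H₂O: 0 + 5(125) = 624.8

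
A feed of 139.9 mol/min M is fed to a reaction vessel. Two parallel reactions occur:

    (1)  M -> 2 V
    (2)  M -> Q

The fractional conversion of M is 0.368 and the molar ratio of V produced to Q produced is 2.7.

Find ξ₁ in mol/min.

ξ₁ = 29.6 mol/min

Conversion of M: M consumed = 0.368 × 139.9 = 51.48 mol/min = 1ξ₁ + 1ξ₂.
Selectivity: 2ξ₁ / (1ξ₂) = 2.7 → ξ₁ = 1.35 ξ₂.
Substitute: (1·1.35 + 1) ξ₂ = 51.48 → ξ₂ = 21.91 mol/min, ξ₁ = 29.58 mol/min.
Outlet amounts (n = n₀ + Σ ν·ξ):
  M: 139.9 − 1(29.58) − 1(21.91) = 88.42
  V: 0 + 2(29.58) = 59.15
  Q: 0 + 1(21.91) = 21.91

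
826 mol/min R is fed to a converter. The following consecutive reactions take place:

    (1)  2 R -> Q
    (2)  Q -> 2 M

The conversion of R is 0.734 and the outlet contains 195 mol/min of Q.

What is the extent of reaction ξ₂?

Conversion of R: R consumed = 2ξ₁ = 0.734 × 826 → ξ₁ = 303.1 mol/min.
Q balance: n_Q = 0 + 1ξ₁ − 1ξ₂ = 195 → ξ₂ = (1·303.1 − 195)/1 = 108.1 mol/min.
Outlet amounts (n = n₀ + Σ ν·ξ):
  R: 826 − 2(303.1) = 219.7
  Q: 0 + 1(303.1) − 1(108.1) = 195
  M: 0 + 2(108.1) = 216.3

ξ₂ = 108 mol/min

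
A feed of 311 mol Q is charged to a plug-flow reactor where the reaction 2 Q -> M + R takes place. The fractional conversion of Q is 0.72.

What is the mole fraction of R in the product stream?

Q reacted = 0.72 × 311 = 223.9 mol; ν_Q = −2, so ξ = 223.9/2 = 112 mol.
Outlet amounts (n = n₀ + ν ξ):
  Q: 311 − 2(112) = 87.08
  M: 0 + 1(112) = 112
  R: 0 + 1(112) = 112
Total out = 311 mol; y_R = 112 / 311 = 0.36.

0.36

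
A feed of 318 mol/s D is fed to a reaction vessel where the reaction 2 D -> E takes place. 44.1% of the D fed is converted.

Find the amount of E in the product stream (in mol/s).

D reacted = 0.441 × 318 = 140.2 mol/s; ν_D = −2, so ξ = 140.2/2 = 70.12 mol/s.
Outlet amounts (n = n₀ + ν ξ):
  D: 318 − 2(70.12) = 177.8
  E: 0 + 1(70.12) = 70.12

70.1 mol/s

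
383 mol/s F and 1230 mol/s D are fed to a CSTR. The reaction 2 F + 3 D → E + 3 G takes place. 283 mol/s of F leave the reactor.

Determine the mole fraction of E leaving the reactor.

0.032

For F: n = n₀ − 2ξ → 283 = 383 − 2ξ, giving ξ = 50 mol/s.
Outlet amounts (n = n₀ + ν ξ):
  F: 383 − 2(50) = 283
  D: 1230 − 3(50) = 1080
  E: 0 + 1(50) = 50
  G: 0 + 3(50) = 150
Total out = 1563 mol/s; y_E = 50 / 1563 = 0.03199.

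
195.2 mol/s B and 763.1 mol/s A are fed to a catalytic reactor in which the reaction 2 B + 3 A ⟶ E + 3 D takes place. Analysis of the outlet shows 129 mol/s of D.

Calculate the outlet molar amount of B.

109 mol/s

For D: n = n₀ + 3ξ → 129 = 0 + 3ξ, giving ξ = 43 mol/s.
Outlet amounts (n = n₀ + ν ξ):
  B: 195.2 − 2(43) = 109.2
  A: 763.1 − 3(43) = 634.1
  E: 0 + 1(43) = 43
  D: 0 + 3(43) = 129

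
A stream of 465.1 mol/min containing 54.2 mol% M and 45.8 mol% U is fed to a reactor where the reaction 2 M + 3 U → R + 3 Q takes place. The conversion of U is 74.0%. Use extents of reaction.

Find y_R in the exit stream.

U reacted = 0.74 × 213 = 157.6 mol/min; ν_U = −3, so ξ = 157.6/3 = 52.54 mol/min.
Outlet amounts (n = n₀ + ν ξ):
  M: 252.1 − 2(52.54) = 147
  U: 213 − 3(52.54) = 55.38
  R: 0 + 1(52.54) = 52.54
  Q: 0 + 3(52.54) = 157.6
Total out = 412.6 mol/min; y_R = 52.54 / 412.6 = 0.1274.

0.127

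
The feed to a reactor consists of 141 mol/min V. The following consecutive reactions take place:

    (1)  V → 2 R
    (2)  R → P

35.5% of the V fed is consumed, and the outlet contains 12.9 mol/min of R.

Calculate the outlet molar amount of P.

87.2 mol/min

Conversion of V: V consumed = 1ξ₁ = 0.355 × 141 → ξ₁ = 50.05 mol/min.
R balance: n_R = 0 + 2ξ₁ − 1ξ₂ = 12.9 → ξ₂ = (2·50.05 − 12.9)/1 = 87.21 mol/min.
Outlet amounts (n = n₀ + Σ ν·ξ):
  V: 141 − 1(50.05) = 90.94
  R: 0 + 2(50.05) − 1(87.21) = 12.9
  P: 0 + 1(87.21) = 87.21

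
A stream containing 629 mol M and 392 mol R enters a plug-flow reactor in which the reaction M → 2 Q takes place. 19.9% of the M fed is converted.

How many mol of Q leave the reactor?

M reacted = 0.199 × 629 = 125.2 mol; ν_M = −1, so ξ = 125.2/1 = 125.2 mol.
Outlet amounts (n = n₀ + ν ξ):
  M: 629 − 1(125.2) = 503.8
  Q: 0 + 2(125.2) = 250.3
  R: 392 (inert)

250 mol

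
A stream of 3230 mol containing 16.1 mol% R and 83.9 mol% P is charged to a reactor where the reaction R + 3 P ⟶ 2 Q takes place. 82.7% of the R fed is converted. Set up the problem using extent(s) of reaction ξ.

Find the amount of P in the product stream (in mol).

1420 mol

R reacted = 0.827 × 520 = 430.1 mol; ν_R = −1, so ξ = 430.1/1 = 430.1 mol.
Outlet amounts (n = n₀ + ν ξ):
  R: 520 − 1(430.1) = 89.97
  P: 2710 − 3(430.1) = 1420
  Q: 0 + 2(430.1) = 860.1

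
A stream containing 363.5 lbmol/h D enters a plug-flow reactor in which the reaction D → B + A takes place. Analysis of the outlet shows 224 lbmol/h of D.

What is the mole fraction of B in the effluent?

For D: n = n₀ − 1ξ → 224 = 363.5 − 1ξ, giving ξ = 139.5 lbmol/h.
Outlet amounts (n = n₀ + ν ξ):
  D: 363.5 − 1(139.5) = 224
  B: 0 + 1(139.5) = 139.5
  A: 0 + 1(139.5) = 139.5
Total out = 503 lbmol/h; y_B = 139.5 / 503 = 0.2773.

0.277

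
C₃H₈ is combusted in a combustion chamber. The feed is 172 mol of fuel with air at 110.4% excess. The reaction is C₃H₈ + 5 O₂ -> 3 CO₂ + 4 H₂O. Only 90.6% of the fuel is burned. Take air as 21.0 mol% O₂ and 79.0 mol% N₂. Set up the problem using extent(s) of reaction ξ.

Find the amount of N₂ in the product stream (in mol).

6810 mol

Stoichiometric O₂ = 5 × 172 = 860 mol; O₂ fed = 860 × 2.104 = 1809 mol.
N₂ fed = 1809 × 79/21 = 6807 mol.
Fuel reacted = 0.906 × 172 → ξ = 155.8 mol.
Outlet (n = n₀ + ν ξ):
  C₃H₈: 172 − 1(155.8) = 16.17
  O₂: 1809 − 5(155.8) = 1030
  N₂: 6807 (inert)
  CO₂: 0 + 3(155.8) = 467.5
  H₂O: 0 + 4(155.8) = 623.3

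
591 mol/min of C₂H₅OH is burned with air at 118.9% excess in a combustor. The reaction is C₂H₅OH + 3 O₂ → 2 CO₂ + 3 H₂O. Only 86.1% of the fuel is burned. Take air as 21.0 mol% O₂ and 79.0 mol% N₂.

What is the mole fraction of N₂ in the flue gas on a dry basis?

0.809

Stoichiometric O₂ = 3 × 591 = 1773 mol/min; O₂ fed = 1773 × 2.189 = 3881 mol/min.
N₂ fed = 3881 × 79/21 = 14600 mol/min.
Fuel reacted = 0.861 × 591 → ξ = 508.9 mol/min.
Outlet (n = n₀ + ν ξ):
  C₂H₅OH: 591 − 1(508.9) = 82.15
  O₂: 3881 − 3(508.9) = 2355
  N₂: 14600 (inert)
  CO₂: 0 + 2(508.9) = 1018
  H₂O: 0 + 3(508.9) = 1527
Dry total = 18050 mol/min; y_N₂ (dry) = 14600 / 18050 = 0.8087.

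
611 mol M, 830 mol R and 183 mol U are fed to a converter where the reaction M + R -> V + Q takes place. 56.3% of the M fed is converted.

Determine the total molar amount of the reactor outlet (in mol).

M reacted = 0.563 × 611 = 344 mol; ν_M = −1, so ξ = 344/1 = 344 mol.
Outlet amounts (n = n₀ + ν ξ):
  M: 611 − 1(344) = 267
  R: 830 − 1(344) = 486
  V: 0 + 1(344) = 344
  Q: 0 + 1(344) = 344
  U: 183 (inert)
Total out = 267 + 486 + 344 + 344 + 183 = 1624 mol.

1620 mol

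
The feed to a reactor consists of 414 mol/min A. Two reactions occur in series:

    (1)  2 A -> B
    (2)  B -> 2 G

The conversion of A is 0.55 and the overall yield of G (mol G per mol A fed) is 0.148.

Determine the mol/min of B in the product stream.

83.2 mol/min

Conversion of A: A consumed = 2ξ₁ = 0.55 × 414 → ξ₁ = 113.9 mol/min.
Yield of G: 2ξ₂ / 414 = 0.148 → ξ₂ = 30.64 mol/min.
Outlet amounts (n = n₀ + Σ ν·ξ):
  A: 414 − 2(113.9) = 186.3
  B: 0 + 1(113.9) − 1(30.64) = 83.21
  G: 0 + 2(30.64) = 61.27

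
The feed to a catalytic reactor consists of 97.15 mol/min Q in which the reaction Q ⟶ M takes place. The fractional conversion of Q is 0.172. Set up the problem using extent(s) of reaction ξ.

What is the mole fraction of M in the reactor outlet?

0.172

Q reacted = 0.172 × 97.15 = 16.71 mol/min; ν_Q = −1, so ξ = 16.71/1 = 16.71 mol/min.
Outlet amounts (n = n₀ + ν ξ):
  Q: 97.15 − 1(16.71) = 80.44
  M: 0 + 1(16.71) = 16.71
Total out = 97.15 mol/min; y_M = 16.71 / 97.15 = 0.172.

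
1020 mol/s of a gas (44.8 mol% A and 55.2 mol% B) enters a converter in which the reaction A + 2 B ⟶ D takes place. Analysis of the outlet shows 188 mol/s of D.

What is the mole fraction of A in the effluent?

For D: n = n₀ + 1ξ → 188 = 0 + 1ξ, giving ξ = 188 mol/s.
Outlet amounts (n = n₀ + ν ξ):
  A: 457 − 1(188) = 269
  B: 563 − 2(188) = 187
  D: 0 + 1(188) = 188
Total out = 644 mol/s; y_A = 269 / 644 = 0.4176.

0.418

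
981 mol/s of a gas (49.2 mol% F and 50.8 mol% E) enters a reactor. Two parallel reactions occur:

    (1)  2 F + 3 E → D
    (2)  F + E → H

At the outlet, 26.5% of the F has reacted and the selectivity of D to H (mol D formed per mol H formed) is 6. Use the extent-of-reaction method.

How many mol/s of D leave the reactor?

Conversion of F: F consumed = 0.265 × 482.7 = 127.9 mol/s = 2ξ₁ + 1ξ₂.
Selectivity: 1ξ₁ / (1ξ₂) = 6 → ξ₁ = 6 ξ₂.
Substitute: (2·6 + 1) ξ₂ = 127.9 → ξ₂ = 9.839 mol/s, ξ₁ = 59.03 mol/s.
Outlet amounts (n = n₀ + Σ ν·ξ):
  F: 482.7 − 2(59.03) − 1(9.839) = 354.7
  E: 498.3 − 3(59.03) − 1(9.839) = 311.4
  D: 0 + 1(59.03) = 59.03
  H: 0 + 1(9.839) = 9.839

59 mol/s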